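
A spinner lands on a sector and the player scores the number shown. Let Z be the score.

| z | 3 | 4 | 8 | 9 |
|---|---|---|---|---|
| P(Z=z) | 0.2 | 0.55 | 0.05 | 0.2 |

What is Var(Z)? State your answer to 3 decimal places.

5.000

E[Z] = (3)(0.2) + (4)(0.55) + (8)(0.05) + (9)(0.2) = 5
E[Z²] = (3)²(0.2) + (4)²(0.55) + (8)²(0.05) + (9)²(0.2) = 30
Var(Z) = E[Z²] − (E[Z])² = 30 − (5)² = 5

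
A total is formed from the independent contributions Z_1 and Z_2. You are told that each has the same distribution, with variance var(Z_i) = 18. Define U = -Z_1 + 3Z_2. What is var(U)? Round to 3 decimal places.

180.000

By independence, var(U) = (-1)²var(Z_1) + (3)²var(Z_2)
= (-1)²·18 + (3)²·18 = 180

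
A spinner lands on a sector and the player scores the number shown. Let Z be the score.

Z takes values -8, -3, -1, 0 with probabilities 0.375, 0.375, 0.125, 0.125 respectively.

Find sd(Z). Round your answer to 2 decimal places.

3.07

E[Z] = (-8)(0.375) + (-3)(0.375) + (-1)(0.125) + (0)(0.125) = -4.25
E[Z²] = (-8)²(0.375) + (-3)²(0.375) + (-1)²(0.125) + (0)²(0.125) = 27.5
Var(Z) = E[Z²] − (E[Z])² = 27.5 − (-4.25)² = 9.4375
sd(Z) = √9.4375 ≈ 3.07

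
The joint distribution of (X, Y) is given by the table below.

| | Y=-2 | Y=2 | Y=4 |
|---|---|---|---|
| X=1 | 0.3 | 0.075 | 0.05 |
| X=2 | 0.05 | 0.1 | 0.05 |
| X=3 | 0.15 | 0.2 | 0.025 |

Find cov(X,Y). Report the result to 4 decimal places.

0.4625

E[X] = 1.95,  E[Y] = 0.25
E[XY] = 0.95
cov(X,Y) = E[XY] − E[X]E[Y] = 0.95 − (1.95)(0.25) = 0.4625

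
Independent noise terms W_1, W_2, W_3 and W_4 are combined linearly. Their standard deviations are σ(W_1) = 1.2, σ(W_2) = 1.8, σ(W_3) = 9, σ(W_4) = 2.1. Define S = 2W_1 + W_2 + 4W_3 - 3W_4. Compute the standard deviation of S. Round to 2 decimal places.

var(W_1) = 1.44, var(W_2) = 3.24, var(W_3) = 81, var(W_4) = 4.41
By independence, var(S) = (2)²var(W_1) + (1)²var(W_2) + (4)²var(W_3) + (-3)²var(W_4)
= (2)²·1.44 + (1)²·3.24 + (4)²·81 + (-3)²·4.41 = 1344.69
σ(S) = √1344.69 ≈ 36.67

36.67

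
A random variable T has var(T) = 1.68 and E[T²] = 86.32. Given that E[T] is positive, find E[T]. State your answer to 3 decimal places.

9.200

(E[T])² = E[T²] − var(T) = 86.32 − 1.68 = 84.64
E[T] = √84.64 = 9.2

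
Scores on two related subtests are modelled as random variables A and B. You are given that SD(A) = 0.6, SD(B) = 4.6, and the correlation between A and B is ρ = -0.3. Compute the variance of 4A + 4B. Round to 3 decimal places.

Var(A) = (0.6)² = 0.36;  Var(B) = (4.6)² = 21.16
cov(A,B) = ρ·SD(A)·SD(B) = -0.3·0.6·4.6 = -0.828
Var(4A + 4B) = (4)²·Var(A) + (4)²·Var(B) + 2·(4)·(4)·cov(A,B)
= 16·0.36 + 16·21.16 + 32·-0.828 = 317.824

317.824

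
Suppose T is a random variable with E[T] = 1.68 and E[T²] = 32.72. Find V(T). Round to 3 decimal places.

29.898

V(T) = 32.72 − (1.68)² = 29.8976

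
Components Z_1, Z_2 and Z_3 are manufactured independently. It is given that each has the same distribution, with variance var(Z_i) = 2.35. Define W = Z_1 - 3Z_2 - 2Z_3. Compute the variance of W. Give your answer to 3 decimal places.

By independence, var(W) = (1)²var(Z_1) + (-3)²var(Z_2) + (-2)²var(Z_3)
= (1)²·2.35 + (-3)²·2.35 + (-2)²·2.35 = 32.9

32.900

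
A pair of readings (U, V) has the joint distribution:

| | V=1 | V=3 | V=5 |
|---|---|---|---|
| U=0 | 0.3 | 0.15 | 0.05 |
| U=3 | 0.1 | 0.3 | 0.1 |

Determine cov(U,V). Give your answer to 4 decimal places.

0.7500

E[U] = 1.5,  E[V] = 2.5
E[UV] = 4.5
cov(U,V) = E[UV] − E[U]E[V] = 4.5 − (1.5)(2.5) = 0.75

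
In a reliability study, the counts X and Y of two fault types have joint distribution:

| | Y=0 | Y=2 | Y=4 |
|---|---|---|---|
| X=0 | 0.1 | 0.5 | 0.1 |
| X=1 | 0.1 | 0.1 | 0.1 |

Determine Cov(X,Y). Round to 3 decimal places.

0.000

E[X] = 0.3,  E[Y] = 2
E[XY] = 0.6
Cov(X,Y) = E[XY] − E[X]E[Y] = 0.6 − (0.3)(2) = 0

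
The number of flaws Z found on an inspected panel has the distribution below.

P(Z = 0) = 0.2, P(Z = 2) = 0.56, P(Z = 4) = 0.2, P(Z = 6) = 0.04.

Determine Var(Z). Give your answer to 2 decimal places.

2.21

E[Z] = (0)(0.2) + (2)(0.56) + (4)(0.2) + (6)(0.04) = 2.16
E[Z²] = (0)²(0.2) + (2)²(0.56) + (4)²(0.2) + (6)²(0.04) = 6.88
Var(Z) = E[Z²] − (E[Z])² = 6.88 − (2.16)² = 2.2144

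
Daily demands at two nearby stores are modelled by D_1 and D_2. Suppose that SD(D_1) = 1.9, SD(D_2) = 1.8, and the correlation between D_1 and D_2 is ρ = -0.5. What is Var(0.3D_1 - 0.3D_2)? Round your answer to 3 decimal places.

0.924

Var(D_1) = (1.9)² = 3.61;  Var(D_2) = (1.8)² = 3.24
Cov(D_1,D_2) = ρ·SD(D_1)·SD(D_2) = -0.5·1.9·1.8 = -1.71
Var(0.3D_1 - 0.3D_2) = (0.3)²·Var(D_1) + (-0.3)²·Var(D_2) + 2·(0.3)·(-0.3)·Cov(D_1,D_2)
= 0.09·3.61 + 0.09·3.24 + -0.18·-1.71 = 0.9243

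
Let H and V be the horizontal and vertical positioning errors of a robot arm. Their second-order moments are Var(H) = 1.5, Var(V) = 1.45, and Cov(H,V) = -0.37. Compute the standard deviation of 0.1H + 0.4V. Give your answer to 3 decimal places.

Var(0.1H + 0.4V) = (0.1)²·Var(H) + (0.4)²·Var(V) + 2·(0.1)·(0.4)·Cov(H,V)
= 0.01·1.5 + 0.16·1.45 + 0.08·-0.37 = 0.2174
sd(0.1H + 0.4V) = √0.2174 ≈ 0.466

0.466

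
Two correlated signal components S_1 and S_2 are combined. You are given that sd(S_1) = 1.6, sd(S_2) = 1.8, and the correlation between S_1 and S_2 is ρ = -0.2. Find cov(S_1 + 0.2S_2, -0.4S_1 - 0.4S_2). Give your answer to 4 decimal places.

Var(S_1) = (1.6)² = 2.56;  Var(S_2) = (1.8)² = 3.24
cov(S_1,S_2) = ρ·sd(S_1)·sd(S_2) = -0.2·1.6·1.8 = -0.576
cov(S_1 + 0.2S_2, -0.4S_1 - 0.4S_2) = (1)(-0.4)Var(S_1) + (0.2)(-0.4)Var(S_2) + [(1)(-0.4) + (0.2)(-0.4)]cov(S_1,S_2)
= -0.4·2.56 + -0.08·3.24 + -0.48·-0.576 = -1.00672

-1.0067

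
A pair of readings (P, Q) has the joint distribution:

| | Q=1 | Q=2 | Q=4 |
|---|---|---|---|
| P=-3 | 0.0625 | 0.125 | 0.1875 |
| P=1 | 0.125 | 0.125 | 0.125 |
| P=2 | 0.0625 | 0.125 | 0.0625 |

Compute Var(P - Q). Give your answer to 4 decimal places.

E[P] = -0.25,  E[Q] = 2.5,  E[PQ] = -1.1875
Var(P) = 4.75 − (-0.25)² = 4.6875;  Var(Q) = 7.75 − (2.5)² = 1.5
cov(P,Q) = -1.1875 − (-0.25)(2.5) = -0.5625
Var(P - Q) = (1)²·4.6875 + (-1)²·1.5 + 2·(1)·(-1)·-0.5625 = 7.3125

7.3125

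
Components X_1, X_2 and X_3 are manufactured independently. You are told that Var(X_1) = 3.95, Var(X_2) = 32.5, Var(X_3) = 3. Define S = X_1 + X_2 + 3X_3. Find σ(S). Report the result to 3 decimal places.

7.966

By independence, Var(S) = (1)²Var(X_1) + (1)²Var(X_2) + (3)²Var(X_3)
= (1)²·3.95 + (1)²·32.5 + (3)²·3 = 63.45
σ(S) = √63.45 ≈ 7.966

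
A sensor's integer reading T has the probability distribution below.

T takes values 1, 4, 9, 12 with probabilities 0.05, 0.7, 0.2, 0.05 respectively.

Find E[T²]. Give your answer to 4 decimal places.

E[T²] = (1)²(0.05) + (4)²(0.7) + (9)²(0.2) + (12)²(0.05) = 34.65

34.6500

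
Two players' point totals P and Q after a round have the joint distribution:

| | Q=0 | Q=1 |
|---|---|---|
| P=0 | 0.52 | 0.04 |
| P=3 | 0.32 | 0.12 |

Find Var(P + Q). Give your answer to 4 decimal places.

E[P] = 1.32,  E[Q] = 0.16,  E[PQ] = 0.36
Var(P) = 3.96 − (1.32)² = 2.2176;  Var(Q) = 0.16 − (0.16)² = 0.1344
cov(P,Q) = 0.36 − (1.32)(0.16) = 0.1488
Var(P + Q) = (1)²·2.2176 + (1)²·0.1344 + 2·(1)·(1)·0.1488 = 2.6496

2.6496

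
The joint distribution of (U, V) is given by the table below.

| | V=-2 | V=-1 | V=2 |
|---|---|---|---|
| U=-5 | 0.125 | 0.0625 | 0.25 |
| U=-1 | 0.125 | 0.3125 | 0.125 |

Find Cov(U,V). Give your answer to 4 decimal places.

E[U] = -2.75,  E[V] = -0.125
E[UV] = -0.625
Cov(U,V) = E[UV] − E[U]E[V] = -0.625 − (-2.75)(-0.125) = -0.96875

-0.9688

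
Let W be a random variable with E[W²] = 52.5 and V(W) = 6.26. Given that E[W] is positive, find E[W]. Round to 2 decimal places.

(E[W])² = E[W²] − V(W) = 52.5 − 6.26 = 46.24
E[W] = √46.24 = 6.8

6.80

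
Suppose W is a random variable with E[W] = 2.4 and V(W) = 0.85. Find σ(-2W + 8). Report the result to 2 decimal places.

V(-2W + 8) = (-2)²·0.85 = 3.4
σ(-2W + 8) = √3.4 ≈ 1.84

1.84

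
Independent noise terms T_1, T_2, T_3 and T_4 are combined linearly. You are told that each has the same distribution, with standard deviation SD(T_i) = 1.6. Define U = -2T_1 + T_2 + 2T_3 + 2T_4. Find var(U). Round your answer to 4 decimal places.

var(T_i) = (1.6)² = 2.56
By independence, var(U) = (-2)²var(T_1) + (1)²var(T_2) + (2)²var(T_3) + (2)²var(T_4)
= (-2)²·2.56 + (1)²·2.56 + (2)²·2.56 + (2)²·2.56 = 33.28

33.2800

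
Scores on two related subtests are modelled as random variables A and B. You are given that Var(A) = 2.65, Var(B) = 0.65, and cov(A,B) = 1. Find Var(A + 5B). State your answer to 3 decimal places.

Var(A + 5B) = (1)²·Var(A) + (5)²·Var(B) + 2·(1)·(5)·cov(A,B)
= 1·2.65 + 25·0.65 + 10·1 = 28.9

28.900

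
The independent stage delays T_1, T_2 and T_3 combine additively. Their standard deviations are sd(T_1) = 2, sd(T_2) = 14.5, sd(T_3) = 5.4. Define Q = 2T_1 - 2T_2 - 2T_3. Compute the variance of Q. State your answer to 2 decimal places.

973.64

Var(T_1) = 4, Var(T_2) = 210.25, Var(T_3) = 29.16
By independence, Var(Q) = (2)²Var(T_1) + (-2)²Var(T_2) + (-2)²Var(T_3)
= (2)²·4 + (-2)²·210.25 + (-2)²·29.16 = 973.64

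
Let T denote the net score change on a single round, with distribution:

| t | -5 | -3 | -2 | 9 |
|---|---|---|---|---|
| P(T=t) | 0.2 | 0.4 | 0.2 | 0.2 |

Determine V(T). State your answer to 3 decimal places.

24.960

E[T] = (-5)(0.2) + (-3)(0.4) + (-2)(0.2) + (9)(0.2) = -0.8
E[T²] = (-5)²(0.2) + (-3)²(0.4) + (-2)²(0.2) + (9)²(0.2) = 25.6
V(T) = E[T²] − (E[T])² = 25.6 − (-0.8)² = 24.96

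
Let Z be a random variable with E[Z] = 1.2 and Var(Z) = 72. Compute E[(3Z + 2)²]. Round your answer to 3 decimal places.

E[3Z + 2] = 3·1.2 + 2 = 5.6
Var(3Z + 2) = (3)²·72 = 648
E[(3Z + 2)²] = Var((3Z + 2)) + (E[(3Z + 2)])² = 648 + (5.6)² = 679.36

679.360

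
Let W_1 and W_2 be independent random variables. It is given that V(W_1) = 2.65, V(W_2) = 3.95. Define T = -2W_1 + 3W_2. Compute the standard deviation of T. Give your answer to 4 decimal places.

6.7934

By independence, V(T) = (-2)²V(W_1) + (3)²V(W_2)
= (-2)²·2.65 + (3)²·3.95 = 46.15
σ(T) = √46.15 ≈ 6.7934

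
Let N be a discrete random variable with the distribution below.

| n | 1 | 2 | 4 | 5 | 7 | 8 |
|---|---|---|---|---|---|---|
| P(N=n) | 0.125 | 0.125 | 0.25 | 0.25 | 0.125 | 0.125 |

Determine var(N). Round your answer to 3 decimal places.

4.750

E[N] = (1)(0.125) + (2)(0.125) + (4)(0.25) + (5)(0.25) + (7)(0.125) + (8)(0.125) = 4.5
E[N²] = (1)²(0.125) + (2)²(0.125) + (4)²(0.25) + (5)²(0.25) + (7)²(0.125) + (8)²(0.125) = 25
var(N) = E[N²] − (E[N])² = 25 − (4.5)² = 4.75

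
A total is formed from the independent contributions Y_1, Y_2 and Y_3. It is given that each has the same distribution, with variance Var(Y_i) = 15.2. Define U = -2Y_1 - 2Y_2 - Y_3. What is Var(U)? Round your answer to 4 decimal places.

136.8000

By independence, Var(U) = (-2)²Var(Y_1) + (-2)²Var(Y_2) + (-1)²Var(Y_3)
= (-2)²·15.2 + (-2)²·15.2 + (-1)²·15.2 = 136.8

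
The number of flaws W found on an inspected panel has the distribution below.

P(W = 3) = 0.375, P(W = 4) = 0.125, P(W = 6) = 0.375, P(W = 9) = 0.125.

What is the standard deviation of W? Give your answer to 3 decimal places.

2.000

E[W] = (3)(0.375) + (4)(0.125) + (6)(0.375) + (9)(0.125) = 5
E[W²] = (3)²(0.375) + (4)²(0.125) + (6)²(0.375) + (9)²(0.125) = 29
Var(W) = E[W²] − (E[W])² = 29 − (5)² = 4
σ(W) = √4 ≈ 2.000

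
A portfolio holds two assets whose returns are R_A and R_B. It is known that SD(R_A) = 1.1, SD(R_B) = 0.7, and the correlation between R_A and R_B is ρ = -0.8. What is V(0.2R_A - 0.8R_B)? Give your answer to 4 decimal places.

V(R_A) = (1.1)² = 1.21;  V(R_B) = (0.7)² = 0.49
Cov(R_A,R_B) = ρ·SD(R_A)·SD(R_B) = -0.8·1.1·0.7 = -0.616
V(0.2R_A - 0.8R_B) = (0.2)²·V(R_A) + (-0.8)²·V(R_B) + 2·(0.2)·(-0.8)·Cov(R_A,R_B)
= 0.04·1.21 + 0.64·0.49 + -0.32·-0.616 = 0.55912

0.5591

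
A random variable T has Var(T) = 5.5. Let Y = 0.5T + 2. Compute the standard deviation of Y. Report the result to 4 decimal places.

1.1726

Var(0.5T + 2) = (0.5)²·5.5 = 1.375
sd(Y) = √1.375 ≈ 1.1726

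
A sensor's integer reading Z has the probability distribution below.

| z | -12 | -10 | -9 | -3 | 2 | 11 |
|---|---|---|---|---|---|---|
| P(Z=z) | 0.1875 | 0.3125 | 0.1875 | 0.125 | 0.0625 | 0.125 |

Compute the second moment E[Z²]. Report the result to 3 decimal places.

89.938

E[Z²] = (-12)²(0.1875) + (-10)²(0.3125) + (-9)²(0.1875) + (-3)²(0.125) + (2)²(0.0625) + (11)²(0.125) = 89.9375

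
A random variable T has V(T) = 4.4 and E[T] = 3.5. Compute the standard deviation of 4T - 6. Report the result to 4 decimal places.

V(4T - 6) = (4)²·4.4 = 70.4
sd(4T - 6) = √70.4 ≈ 8.3905

8.3905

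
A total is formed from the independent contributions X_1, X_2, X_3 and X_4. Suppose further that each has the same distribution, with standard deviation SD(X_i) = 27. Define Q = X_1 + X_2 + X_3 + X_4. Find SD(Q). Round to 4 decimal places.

54.0000

Var(X_i) = (27)² = 729
By independence, Var(Q) = (1)²Var(X_1) + (1)²Var(X_2) + (1)²Var(X_3) + (1)²Var(X_4)
= (1)²·729 + (1)²·729 + (1)²·729 + (1)²·729 = 2916
SD(Q) = √2916 ≈ 54.0000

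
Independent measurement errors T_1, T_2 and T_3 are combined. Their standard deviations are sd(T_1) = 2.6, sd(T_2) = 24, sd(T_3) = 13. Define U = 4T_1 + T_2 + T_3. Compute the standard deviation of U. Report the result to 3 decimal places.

V(T_1) = 6.76, V(T_2) = 576, V(T_3) = 169
By independence, V(U) = (4)²V(T_1) + (1)²V(T_2) + (1)²V(T_3)
= (4)²·6.76 + (1)²·576 + (1)²·169 = 853.16
sd(U) = √853.16 ≈ 29.209

29.209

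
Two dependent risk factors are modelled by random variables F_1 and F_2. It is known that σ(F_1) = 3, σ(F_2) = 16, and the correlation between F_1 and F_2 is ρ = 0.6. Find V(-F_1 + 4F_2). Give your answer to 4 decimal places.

3874.6000

V(F_1) = (3)² = 9;  V(F_2) = (16)² = 256
Cov(F_1,F_2) = ρ·σ(F_1)·σ(F_2) = 0.6·3·16 = 28.8
V(-F_1 + 4F_2) = (-1)²·V(F_1) + (4)²·V(F_2) + 2·(-1)·(4)·Cov(F_1,F_2)
= 1·9 + 16·256 + -8·28.8 = 3874.6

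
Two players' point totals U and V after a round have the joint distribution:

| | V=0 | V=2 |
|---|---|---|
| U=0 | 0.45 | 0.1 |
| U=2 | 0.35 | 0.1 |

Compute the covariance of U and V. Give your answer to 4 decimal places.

0.0400

E[U] = 0.9,  E[V] = 0.4
E[UV] = 0.4
cov(U,V) = E[UV] − E[U]E[V] = 0.4 − (0.9)(0.4) = 0.04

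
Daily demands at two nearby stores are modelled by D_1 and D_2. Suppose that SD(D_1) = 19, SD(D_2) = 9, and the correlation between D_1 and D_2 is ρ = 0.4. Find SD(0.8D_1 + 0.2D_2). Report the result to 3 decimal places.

16.005

V(D_1) = (19)² = 361;  V(D_2) = (9)² = 81
Cov(D_1,D_2) = ρ·SD(D_1)·SD(D_2) = 0.4·19·9 = 68.4
V(0.8D_1 + 0.2D_2) = (0.8)²·V(D_1) + (0.2)²·V(D_2) + 2·(0.8)·(0.2)·Cov(D_1,D_2)
= 0.64·361 + 0.04·81 + 0.32·68.4 = 256.168
SD(0.8D_1 + 0.2D_2) = √256.168 ≈ 16.005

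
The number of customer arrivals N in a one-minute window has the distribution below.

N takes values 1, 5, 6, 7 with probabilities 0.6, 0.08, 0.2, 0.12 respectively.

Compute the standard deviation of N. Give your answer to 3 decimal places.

2.537

E[N] = (1)(0.6) + (5)(0.08) + (6)(0.2) + (7)(0.12) = 3.04
E[N²] = (1)²(0.6) + (5)²(0.08) + (6)²(0.2) + (7)²(0.12) = 15.68
Var(N) = E[N²] − (E[N])² = 15.68 − (3.04)² = 6.4384
sd(N) = √6.4384 ≈ 2.537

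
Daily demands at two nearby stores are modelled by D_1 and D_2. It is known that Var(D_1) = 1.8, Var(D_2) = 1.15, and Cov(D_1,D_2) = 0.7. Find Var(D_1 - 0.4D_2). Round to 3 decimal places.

1.424

Var(D_1 - 0.4D_2) = (1)²·Var(D_1) + (-0.4)²·Var(D_2) + 2·(1)·(-0.4)·Cov(D_1,D_2)
= 1·1.8 + 0.16·1.15 + -0.8·0.7 = 1.424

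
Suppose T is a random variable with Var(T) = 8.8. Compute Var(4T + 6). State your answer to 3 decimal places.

140.800

Var(4T + 6) = (4)²·Var(T) = 16·8.8 = 140.8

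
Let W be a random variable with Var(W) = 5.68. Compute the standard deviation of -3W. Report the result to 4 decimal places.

7.1498

Var(-3W) = (-3)²·5.68 = 51.12
sd(-3W) = √51.12 ≈ 7.1498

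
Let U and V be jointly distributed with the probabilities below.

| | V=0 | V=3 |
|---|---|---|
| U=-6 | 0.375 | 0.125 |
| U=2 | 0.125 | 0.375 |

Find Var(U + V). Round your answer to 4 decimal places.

E[U] = -2,  E[V] = 1.5,  E[UV] = 0
Var(U) = 20 − (-2)² = 16;  Var(V) = 4.5 − (1.5)² = 2.25
Cov(U,V) = 0 − (-2)(1.5) = 3
Var(U + V) = (1)²·16 + (1)²·2.25 + 2·(1)·(1)·3 = 24.25

24.2500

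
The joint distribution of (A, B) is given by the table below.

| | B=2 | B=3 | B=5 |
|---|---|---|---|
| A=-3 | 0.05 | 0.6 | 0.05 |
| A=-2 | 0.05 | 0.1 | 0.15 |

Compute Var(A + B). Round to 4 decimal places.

1.3400

E[A] = -2.7,  E[B] = 3.3,  E[AB] = -8.75
Var(A) = 7.5 − (-2.7)² = 0.21;  Var(B) = 11.7 − (3.3)² = 0.81
cov(A,B) = -8.75 − (-2.7)(3.3) = 0.16
Var(A + B) = (1)²·0.21 + (1)²·0.81 + 2·(1)·(1)·0.16 = 1.34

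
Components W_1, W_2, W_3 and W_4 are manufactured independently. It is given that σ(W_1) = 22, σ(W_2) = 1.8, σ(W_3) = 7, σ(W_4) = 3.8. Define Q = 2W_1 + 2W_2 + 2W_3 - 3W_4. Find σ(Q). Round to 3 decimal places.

47.696

Var(W_1) = 484, Var(W_2) = 3.24, Var(W_3) = 49, Var(W_4) = 14.44
By independence, Var(Q) = (2)²Var(W_1) + (2)²Var(W_2) + (2)²Var(W_3) + (-3)²Var(W_4)
= (2)²·484 + (2)²·3.24 + (2)²·49 + (-3)²·14.44 = 2274.92
σ(Q) = √2274.92 ≈ 47.696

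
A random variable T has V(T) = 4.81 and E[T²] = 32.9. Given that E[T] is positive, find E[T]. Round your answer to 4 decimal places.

(E[T])² = E[T²] − V(T) = 32.9 − 4.81 = 28.09
E[T] = √28.09 = 5.3

5.3000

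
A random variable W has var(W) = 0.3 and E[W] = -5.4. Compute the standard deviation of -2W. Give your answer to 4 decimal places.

var(-2W) = (-2)²·0.3 = 1.2
sd(-2W) = √1.2 ≈ 1.0954

1.0954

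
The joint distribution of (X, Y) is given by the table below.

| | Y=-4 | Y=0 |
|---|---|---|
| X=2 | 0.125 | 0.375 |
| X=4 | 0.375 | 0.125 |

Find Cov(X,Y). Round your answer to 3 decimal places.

E[X] = 3,  E[Y] = -2
E[XY] = -7
Cov(X,Y) = E[XY] − E[X]E[Y] = -7 − (3)(-2) = -1

-1.000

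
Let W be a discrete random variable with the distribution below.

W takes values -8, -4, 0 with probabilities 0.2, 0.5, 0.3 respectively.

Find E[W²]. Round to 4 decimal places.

E[W²] = (-8)²(0.2) + (-4)²(0.5) + (0)²(0.3) = 20.8

20.8000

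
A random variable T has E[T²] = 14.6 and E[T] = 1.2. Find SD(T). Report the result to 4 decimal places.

3.6277

Var(T) = 14.6 − (1.2)² = 13.16
SD(T) = √13.16 ≈ 3.6277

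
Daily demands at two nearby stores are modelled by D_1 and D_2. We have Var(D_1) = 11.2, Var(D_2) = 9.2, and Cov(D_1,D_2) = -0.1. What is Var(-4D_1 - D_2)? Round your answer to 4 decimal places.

187.6000

Var(-4D_1 - D_2) = (-4)²·Var(D_1) + (-1)²·Var(D_2) + 2·(-4)·(-1)·Cov(D_1,D_2)
= 16·11.2 + 1·9.2 + 8·-0.1 = 187.6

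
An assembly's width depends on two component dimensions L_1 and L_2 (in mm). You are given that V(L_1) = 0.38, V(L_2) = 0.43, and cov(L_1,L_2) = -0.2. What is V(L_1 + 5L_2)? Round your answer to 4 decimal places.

9.1300

V(L_1 + 5L_2) = (1)²·V(L_1) + (5)²·V(L_2) + 2·(1)·(5)·cov(L_1,L_2)
= 1·0.38 + 25·0.43 + 10·-0.2 = 9.13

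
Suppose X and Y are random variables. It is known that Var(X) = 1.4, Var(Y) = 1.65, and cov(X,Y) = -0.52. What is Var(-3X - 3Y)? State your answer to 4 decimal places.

18.0900

Var(-3X - 3Y) = (-3)²·Var(X) + (-3)²·Var(Y) + 2·(-3)·(-3)·cov(X,Y)
= 9·1.4 + 9·1.65 + 18·-0.52 = 18.09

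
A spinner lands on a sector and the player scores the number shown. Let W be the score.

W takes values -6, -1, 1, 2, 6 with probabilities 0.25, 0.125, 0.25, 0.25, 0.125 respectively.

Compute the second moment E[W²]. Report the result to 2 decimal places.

E[W²] = (-6)²(0.25) + (-1)²(0.125) + (1)²(0.25) + (2)²(0.25) + (6)²(0.125) = 14.875

14.88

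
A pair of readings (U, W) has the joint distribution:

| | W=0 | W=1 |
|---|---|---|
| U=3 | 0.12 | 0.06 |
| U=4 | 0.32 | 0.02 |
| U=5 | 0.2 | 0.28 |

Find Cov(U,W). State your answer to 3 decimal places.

0.112

E[U] = 4.3,  E[W] = 0.36
E[UW] = 1.66
Cov(U,W) = E[UW] − E[U]E[W] = 1.66 − (4.3)(0.36) = 0.112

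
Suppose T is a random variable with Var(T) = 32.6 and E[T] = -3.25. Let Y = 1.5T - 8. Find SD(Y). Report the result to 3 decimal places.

Var(1.5T - 8) = (1.5)²·32.6 = 73.35
SD(Y) = √73.35 ≈ 8.564

8.564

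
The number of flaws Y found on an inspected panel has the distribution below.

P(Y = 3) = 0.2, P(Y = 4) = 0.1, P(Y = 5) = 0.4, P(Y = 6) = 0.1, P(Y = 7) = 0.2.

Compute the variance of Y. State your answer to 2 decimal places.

1.80

E[Y] = (3)(0.2) + (4)(0.1) + (5)(0.4) + (6)(0.1) + (7)(0.2) = 5
E[Y²] = (3)²(0.2) + (4)²(0.1) + (5)²(0.4) + (6)²(0.1) + (7)²(0.2) = 26.8
Var(Y) = E[Y²] − (E[Y])² = 26.8 − (5)² = 1.8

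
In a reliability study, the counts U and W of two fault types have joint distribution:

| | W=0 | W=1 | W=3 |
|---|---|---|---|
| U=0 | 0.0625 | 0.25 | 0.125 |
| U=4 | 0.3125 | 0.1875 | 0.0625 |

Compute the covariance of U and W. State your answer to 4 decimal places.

E[U] = 2.25,  E[W] = 1
E[UW] = 1.5
cov(U,W) = E[UW] − E[U]E[W] = 1.5 − (2.25)(1) = -0.75

-0.7500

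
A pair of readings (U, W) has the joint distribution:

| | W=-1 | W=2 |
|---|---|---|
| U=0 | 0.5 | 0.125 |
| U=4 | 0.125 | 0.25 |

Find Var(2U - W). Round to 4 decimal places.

E[U] = 1.5,  E[W] = 0.125,  E[UW] = 1.5
Var(U) = 6 − (1.5)² = 3.75;  Var(W) = 2.125 − (0.125)² = 2.109375
Cov(U,W) = 1.5 − (1.5)(0.125) = 1.3125
Var(2U - W) = (2)²·3.75 + (-1)²·2.109375 + 2·(2)·(-1)·1.3125 = 11.859375

11.8594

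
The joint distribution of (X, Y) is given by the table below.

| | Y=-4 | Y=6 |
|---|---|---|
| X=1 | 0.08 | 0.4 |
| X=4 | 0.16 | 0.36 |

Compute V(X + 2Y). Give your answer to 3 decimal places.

E[X] = 2.56,  E[Y] = 3.6,  E[XY] = 8.16
V(X) = 8.8 − (2.56)² = 2.2464;  V(Y) = 31.2 − (3.6)² = 18.24
Cov(X,Y) = 8.16 − (2.56)(3.6) = -1.056
V(X + 2Y) = (1)²·2.2464 + (2)²·18.24 + 2·(1)·(2)·-1.056 = 70.9824

70.982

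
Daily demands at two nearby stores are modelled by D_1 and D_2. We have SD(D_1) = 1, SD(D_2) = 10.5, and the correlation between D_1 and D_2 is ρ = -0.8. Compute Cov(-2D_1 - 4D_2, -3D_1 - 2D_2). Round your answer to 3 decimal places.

753.600

Var(D_1) = (1)² = 1;  Var(D_2) = (10.5)² = 110.25
Cov(D_1,D_2) = ρ·SD(D_1)·SD(D_2) = -0.8·1·10.5 = -8.4
Cov(-2D_1 - 4D_2, -3D_1 - 2D_2) = (-2)(-3)Var(D_1) + (-4)(-2)Var(D_2) + [(-2)(-2) + (-4)(-3)]Cov(D_1,D_2)
= 6·1 + 8·110.25 + 16·-8.4 = 753.6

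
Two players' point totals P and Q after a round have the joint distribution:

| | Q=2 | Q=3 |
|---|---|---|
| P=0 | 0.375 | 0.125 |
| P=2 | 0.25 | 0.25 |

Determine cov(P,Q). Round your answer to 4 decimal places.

0.1250

E[P] = 1,  E[Q] = 2.375
E[PQ] = 2.5
cov(P,Q) = E[PQ] − E[P]E[Q] = 2.5 − (1)(2.375) = 0.125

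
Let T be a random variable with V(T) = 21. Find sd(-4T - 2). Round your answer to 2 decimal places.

18.33

V(-4T - 2) = (-4)²·21 = 336
sd(-4T - 2) = √336 ≈ 18.33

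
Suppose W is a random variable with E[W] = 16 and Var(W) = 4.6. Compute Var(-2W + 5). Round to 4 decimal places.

18.4000

Var(-2W + 5) = (-2)²·Var(W) = 4·4.6 = 18.4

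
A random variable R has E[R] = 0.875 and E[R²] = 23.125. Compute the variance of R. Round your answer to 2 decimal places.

22.36

V(R) = 23.125 − (0.875)² = 22.359375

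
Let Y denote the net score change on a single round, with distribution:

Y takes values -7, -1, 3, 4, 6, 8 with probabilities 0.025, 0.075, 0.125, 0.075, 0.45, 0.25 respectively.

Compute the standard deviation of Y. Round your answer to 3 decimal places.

3.092

E[Y] = (-7)(0.025) + (-1)(0.075) + (3)(0.125) + (4)(0.075) + (6)(0.45) + (8)(0.25) = 5.125
E[Y²] = (-7)²(0.025) + (-1)²(0.075) + (3)²(0.125) + (4)²(0.075) + (6)²(0.45) + (8)²(0.25) = 35.825
Var(Y) = E[Y²] − (E[Y])² = 35.825 − (5.125)² = 9.559375
σ(Y) = √9.559375 ≈ 3.092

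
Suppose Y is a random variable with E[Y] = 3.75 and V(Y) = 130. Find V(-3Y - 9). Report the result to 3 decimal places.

V(-3Y - 9) = (-3)²·V(Y) = 9·130 = 1170

1170.000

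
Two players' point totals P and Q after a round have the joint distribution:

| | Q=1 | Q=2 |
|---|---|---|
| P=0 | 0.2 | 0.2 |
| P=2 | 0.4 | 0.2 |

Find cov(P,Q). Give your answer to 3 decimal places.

-0.080

E[P] = 1.2,  E[Q] = 1.4
E[PQ] = 1.6
cov(P,Q) = E[PQ] − E[P]E[Q] = 1.6 − (1.2)(1.4) = -0.08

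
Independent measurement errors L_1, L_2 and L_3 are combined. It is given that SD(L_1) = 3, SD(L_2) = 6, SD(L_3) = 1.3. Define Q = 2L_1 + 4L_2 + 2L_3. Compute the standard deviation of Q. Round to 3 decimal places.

Var(L_1) = 9, Var(L_2) = 36, Var(L_3) = 1.69
By independence, Var(Q) = (2)²Var(L_1) + (4)²Var(L_2) + (2)²Var(L_3)
= (2)²·9 + (4)²·36 + (2)²·1.69 = 618.76
SD(Q) = √618.76 ≈ 24.875

24.875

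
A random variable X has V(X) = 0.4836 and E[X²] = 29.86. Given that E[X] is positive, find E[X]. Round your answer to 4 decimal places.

5.4200

(E[X])² = E[X²] − V(X) = 29.86 − 0.4836 = 29.3764
E[X] = √29.3764 = 5.42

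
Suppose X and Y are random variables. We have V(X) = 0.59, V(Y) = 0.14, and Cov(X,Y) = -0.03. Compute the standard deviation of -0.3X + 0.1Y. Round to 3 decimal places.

V(-0.3X + 0.1Y) = (-0.3)²·V(X) + (0.1)²·V(Y) + 2·(-0.3)·(0.1)·Cov(X,Y)
= 0.09·0.59 + 0.01·0.14 + -0.06·-0.03 = 0.0563
SD(-0.3X + 0.1Y) = √0.0563 ≈ 0.237

0.237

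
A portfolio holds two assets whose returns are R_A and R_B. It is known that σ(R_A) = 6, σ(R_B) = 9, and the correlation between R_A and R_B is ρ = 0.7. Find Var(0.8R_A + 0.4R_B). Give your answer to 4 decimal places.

60.1920

Var(R_A) = (6)² = 36;  Var(R_B) = (9)² = 81
cov(R_A,R_B) = ρ·σ(R_A)·σ(R_B) = 0.7·6·9 = 37.8
Var(0.8R_A + 0.4R_B) = (0.8)²·Var(R_A) + (0.4)²·Var(R_B) + 2·(0.8)·(0.4)·cov(R_A,R_B)
= 0.64·36 + 0.16·81 + 0.64·37.8 = 60.192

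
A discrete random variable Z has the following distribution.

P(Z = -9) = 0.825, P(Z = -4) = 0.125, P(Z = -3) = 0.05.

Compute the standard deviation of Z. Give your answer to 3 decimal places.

E[Z] = (-9)(0.825) + (-4)(0.125) + (-3)(0.05) = -8.075
E[Z²] = (-9)²(0.825) + (-4)²(0.125) + (-3)²(0.05) = 69.275
Var(Z) = E[Z²] − (E[Z])² = 69.275 − (-8.075)² = 4.069375
sd(Z) = √4.069375 ≈ 2.017

2.017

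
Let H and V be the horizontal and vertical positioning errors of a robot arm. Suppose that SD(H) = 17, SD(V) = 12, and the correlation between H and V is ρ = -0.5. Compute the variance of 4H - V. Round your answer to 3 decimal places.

5584.000

var(H) = (17)² = 289;  var(V) = (12)² = 144
cov(H,V) = ρ·SD(H)·SD(V) = -0.5·17·12 = -102
var(4H - V) = (4)²·var(H) + (-1)²·var(V) + 2·(4)·(-1)·cov(H,V)
= 16·289 + 1·144 + -8·-102 = 5584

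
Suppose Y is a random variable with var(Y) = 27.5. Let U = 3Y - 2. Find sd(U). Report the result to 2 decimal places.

var(3Y - 2) = (3)²·27.5 = 247.5
sd(U) = √247.5 ≈ 15.73

15.73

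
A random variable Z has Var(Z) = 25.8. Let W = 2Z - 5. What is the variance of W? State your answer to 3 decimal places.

Var(2Z - 5) = (2)²·Var(Z) = 4·25.8 = 103.2

103.200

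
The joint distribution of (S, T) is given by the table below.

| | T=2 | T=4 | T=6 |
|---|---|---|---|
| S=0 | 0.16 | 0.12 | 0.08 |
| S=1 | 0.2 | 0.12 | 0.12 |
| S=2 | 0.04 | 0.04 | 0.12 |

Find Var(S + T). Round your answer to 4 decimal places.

E[S] = 0.84,  E[T] = 3.84,  E[ST] = 3.52
Var(S) = 1.24 − (0.84)² = 0.5344;  Var(T) = 17.6 − (3.84)² = 2.8544
Cov(S,T) = 3.52 − (0.84)(3.84) = 0.2944
Var(S + T) = (1)²·0.5344 + (1)²·2.8544 + 2·(1)·(1)·0.2944 = 3.9776

3.9776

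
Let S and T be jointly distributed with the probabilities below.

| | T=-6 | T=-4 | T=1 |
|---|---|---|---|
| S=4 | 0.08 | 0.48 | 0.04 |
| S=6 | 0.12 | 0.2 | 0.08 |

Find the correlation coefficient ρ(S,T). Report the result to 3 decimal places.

0.084

E[S] = 4.8,  E[T] = -3.8
E[ST] = -18.08
Cov(S,T) = E[ST] − E[S]E[T] = -18.08 − (4.8)(-3.8) = 0.16
Var(S) = 0.96,  Var(T) = 3.76
ρ = 0.16 / √(0.96·3.76) ≈ 0.084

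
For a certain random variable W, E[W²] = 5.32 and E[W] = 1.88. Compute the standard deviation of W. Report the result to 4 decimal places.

var(W) = 5.32 − (1.88)² = 1.7856
SD(W) = √1.7856 ≈ 1.3363

1.3363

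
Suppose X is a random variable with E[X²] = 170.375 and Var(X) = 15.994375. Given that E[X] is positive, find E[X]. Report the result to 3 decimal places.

12.425

(E[X])² = E[X²] − Var(X) = 170.375 − 15.994375 = 154.380625
E[X] = √154.380625 = 12.425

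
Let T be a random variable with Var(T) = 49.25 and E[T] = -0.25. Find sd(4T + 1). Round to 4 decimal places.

28.0713

Var(4T + 1) = (4)²·49.25 = 788
sd(4T + 1) = √788 ≈ 28.0713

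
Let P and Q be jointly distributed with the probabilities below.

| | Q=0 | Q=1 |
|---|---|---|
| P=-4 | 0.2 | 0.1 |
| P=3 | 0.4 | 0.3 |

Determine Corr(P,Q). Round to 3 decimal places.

0.089

E[P] = 0.9,  E[Q] = 0.4
E[PQ] = 0.5
Cov(P,Q) = E[PQ] − E[P]E[Q] = 0.5 − (0.9)(0.4) = 0.14
Var(P) = 10.29,  Var(Q) = 0.24
ρ = 0.14 / √(10.29·0.24) ≈ 0.089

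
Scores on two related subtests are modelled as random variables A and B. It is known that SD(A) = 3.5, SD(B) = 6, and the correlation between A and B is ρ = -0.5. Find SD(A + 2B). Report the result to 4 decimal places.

10.6888

Var(A) = (3.5)² = 12.25;  Var(B) = (6)² = 36
Cov(A,B) = ρ·SD(A)·SD(B) = -0.5·3.5·6 = -10.5
Var(A + 2B) = (1)²·Var(A) + (2)²·Var(B) + 2·(1)·(2)·Cov(A,B)
= 1·12.25 + 4·36 + 4·-10.5 = 114.25
SD(A + 2B) = √114.25 ≈ 10.6888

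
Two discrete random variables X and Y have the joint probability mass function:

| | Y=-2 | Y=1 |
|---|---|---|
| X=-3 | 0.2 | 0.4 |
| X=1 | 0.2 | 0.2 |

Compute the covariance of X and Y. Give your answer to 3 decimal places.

E[X] = -1.4,  E[Y] = -0.2
E[XY] = -0.2
Cov(X,Y) = E[XY] − E[X]E[Y] = -0.2 − (-1.4)(-0.2) = -0.48

-0.480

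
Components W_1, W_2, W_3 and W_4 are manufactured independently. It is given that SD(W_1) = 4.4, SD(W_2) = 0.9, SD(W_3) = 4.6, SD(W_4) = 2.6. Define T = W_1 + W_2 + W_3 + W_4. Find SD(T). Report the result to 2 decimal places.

6.93

V(W_1) = 19.36, V(W_2) = 0.81, V(W_3) = 21.16, V(W_4) = 6.76
By independence, V(T) = (1)²V(W_1) + (1)²V(W_2) + (1)²V(W_3) + (1)²V(W_4)
= (1)²·19.36 + (1)²·0.81 + (1)²·21.16 + (1)²·6.76 = 48.09
SD(T) = √48.09 ≈ 6.93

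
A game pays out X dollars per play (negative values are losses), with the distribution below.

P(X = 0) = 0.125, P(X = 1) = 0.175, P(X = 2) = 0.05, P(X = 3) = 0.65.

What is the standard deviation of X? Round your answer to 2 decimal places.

E[X] = (0)(0.125) + (1)(0.175) + (2)(0.05) + (3)(0.65) = 2.225
E[X²] = (0)²(0.125) + (1)²(0.175) + (2)²(0.05) + (3)²(0.65) = 6.225
var(X) = E[X²] − (E[X])² = 6.225 − (2.225)² = 1.274375
SD(X) = √1.274375 ≈ 1.13

1.13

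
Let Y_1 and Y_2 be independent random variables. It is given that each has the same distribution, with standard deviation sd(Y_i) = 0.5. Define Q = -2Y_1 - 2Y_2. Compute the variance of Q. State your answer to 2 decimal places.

2.00

Var(Y_i) = (0.5)² = 0.25
By independence, Var(Q) = (-2)²Var(Y_1) + (-2)²Var(Y_2)
= (-2)²·0.25 + (-2)²·0.25 = 2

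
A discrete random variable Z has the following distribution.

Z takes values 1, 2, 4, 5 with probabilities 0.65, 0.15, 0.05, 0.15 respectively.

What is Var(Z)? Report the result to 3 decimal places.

E[Z] = (1)(0.65) + (2)(0.15) + (4)(0.05) + (5)(0.15) = 1.9
E[Z²] = (1)²(0.65) + (2)²(0.15) + (4)²(0.05) + (5)²(0.15) = 5.8
Var(Z) = E[Z²] − (E[Z])² = 5.8 − (1.9)² = 2.19

2.190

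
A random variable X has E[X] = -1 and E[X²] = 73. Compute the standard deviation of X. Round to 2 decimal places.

Var(X) = 73 − (-1)² = 72
sd(X) = √72 ≈ 8.49

8.49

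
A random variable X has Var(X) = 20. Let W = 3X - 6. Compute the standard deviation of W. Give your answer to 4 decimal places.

13.4164

Var(3X - 6) = (3)²·20 = 180
SD(W) = √180 ≈ 13.4164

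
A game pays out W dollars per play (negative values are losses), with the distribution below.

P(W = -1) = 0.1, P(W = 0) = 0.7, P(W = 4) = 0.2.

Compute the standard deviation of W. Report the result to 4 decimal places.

E[W] = (-1)(0.1) + (0)(0.7) + (4)(0.2) = 0.7
E[W²] = (-1)²(0.1) + (0)²(0.7) + (4)²(0.2) = 3.3
var(W) = E[W²] − (E[W])² = 3.3 − (0.7)² = 2.81
σ(W) = √2.81 ≈ 1.6763

1.6763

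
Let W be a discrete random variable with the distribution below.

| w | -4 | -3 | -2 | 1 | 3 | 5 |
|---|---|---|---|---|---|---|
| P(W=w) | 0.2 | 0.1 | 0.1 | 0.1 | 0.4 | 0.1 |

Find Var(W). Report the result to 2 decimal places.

10.45

E[W] = (-4)(0.2) + (-3)(0.1) + (-2)(0.1) + (1)(0.1) + (3)(0.4) + (5)(0.1) = 0.5
E[W²] = (-4)²(0.2) + (-3)²(0.1) + (-2)²(0.1) + (1)²(0.1) + (3)²(0.4) + (5)²(0.1) = 10.7
Var(W) = E[W²] − (E[W])² = 10.7 − (0.5)² = 10.45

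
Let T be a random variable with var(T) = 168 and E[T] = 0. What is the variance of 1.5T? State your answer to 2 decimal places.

378.00

var(1.5T) = (1.5)²·var(T) = 2.25·168 = 378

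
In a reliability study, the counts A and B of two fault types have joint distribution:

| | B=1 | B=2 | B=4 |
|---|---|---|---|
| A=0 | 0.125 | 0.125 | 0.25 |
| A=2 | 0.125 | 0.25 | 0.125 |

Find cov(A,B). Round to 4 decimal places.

E[A] = 1,  E[B] = 2.5
E[AB] = 2.25
cov(A,B) = E[AB] − E[A]E[B] = 2.25 − (1)(2.5) = -0.25

-0.2500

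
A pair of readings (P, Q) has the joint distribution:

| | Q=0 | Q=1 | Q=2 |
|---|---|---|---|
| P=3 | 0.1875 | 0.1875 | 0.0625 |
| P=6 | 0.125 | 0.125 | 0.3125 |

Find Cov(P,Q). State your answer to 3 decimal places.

E[P] = 4.6875,  E[Q] = 1.0625
E[PQ] = 5.4375
Cov(P,Q) = E[PQ] − E[P]E[Q] = 5.4375 − (4.6875)(1.0625) = 0.45703125

0.457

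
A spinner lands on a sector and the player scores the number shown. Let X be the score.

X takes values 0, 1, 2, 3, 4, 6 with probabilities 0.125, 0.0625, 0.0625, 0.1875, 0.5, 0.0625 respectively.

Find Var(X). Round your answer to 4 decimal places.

E[X] = (0)(0.125) + (1)(0.0625) + (2)(0.0625) + (3)(0.1875) + (4)(0.5) + (6)(0.0625) = 3.125
E[X²] = (0)²(0.125) + (1)²(0.0625) + (2)²(0.0625) + (3)²(0.1875) + (4)²(0.5) + (6)²(0.0625) = 12.25
Var(X) = E[X²] − (E[X])² = 12.25 − (3.125)² = 2.484375

2.4844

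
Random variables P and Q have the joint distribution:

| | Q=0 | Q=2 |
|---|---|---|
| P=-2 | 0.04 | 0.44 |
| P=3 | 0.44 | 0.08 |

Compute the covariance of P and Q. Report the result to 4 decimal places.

-1.9040

E[P] = 0.6,  E[Q] = 1.04
E[PQ] = -1.28
Cov(P,Q) = E[PQ] − E[P]E[Q] = -1.28 − (0.6)(1.04) = -1.904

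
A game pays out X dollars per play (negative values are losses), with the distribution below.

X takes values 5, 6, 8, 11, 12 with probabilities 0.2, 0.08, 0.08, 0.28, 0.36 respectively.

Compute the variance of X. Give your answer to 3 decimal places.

8.090

E[X] = (5)(0.2) + (6)(0.08) + (8)(0.08) + (11)(0.28) + (12)(0.36) = 9.52
E[X²] = (5)²(0.2) + (6)²(0.08) + (8)²(0.08) + (11)²(0.28) + (12)²(0.36) = 98.72
Var(X) = E[X²] − (E[X])² = 98.72 − (9.52)² = 8.0896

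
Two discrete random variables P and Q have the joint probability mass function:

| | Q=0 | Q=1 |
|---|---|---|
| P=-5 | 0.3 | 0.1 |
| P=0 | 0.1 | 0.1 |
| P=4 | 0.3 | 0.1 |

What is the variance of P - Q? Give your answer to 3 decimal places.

16.410

E[P] = -0.4,  E[Q] = 0.3,  E[PQ] = -0.1
Var(P) = 16.4 − (-0.4)² = 16.24;  Var(Q) = 0.3 − (0.3)² = 0.21
Cov(P,Q) = -0.1 − (-0.4)(0.3) = 0.02
Var(P - Q) = (1)²·16.24 + (-1)²·0.21 + 2·(1)·(-1)·0.02 = 16.41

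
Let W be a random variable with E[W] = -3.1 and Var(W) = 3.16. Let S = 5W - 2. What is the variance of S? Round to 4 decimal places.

Var(5W - 2) = (5)²·Var(W) = 25·3.16 = 79

79.0000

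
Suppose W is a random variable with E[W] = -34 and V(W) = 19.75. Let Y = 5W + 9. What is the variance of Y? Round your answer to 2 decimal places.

493.75

V(5W + 9) = (5)²·V(W) = 25·19.75 = 493.75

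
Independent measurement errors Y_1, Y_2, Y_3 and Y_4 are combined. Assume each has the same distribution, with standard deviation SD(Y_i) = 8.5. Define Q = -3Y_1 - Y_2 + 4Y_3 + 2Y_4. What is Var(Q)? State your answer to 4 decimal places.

Var(Y_i) = (8.5)² = 72.25
By independence, Var(Q) = (-3)²Var(Y_1) + (-1)²Var(Y_2) + (4)²Var(Y_3) + (2)²Var(Y_4)
= (-3)²·72.25 + (-1)²·72.25 + (4)²·72.25 + (2)²·72.25 = 2167.5

2167.5000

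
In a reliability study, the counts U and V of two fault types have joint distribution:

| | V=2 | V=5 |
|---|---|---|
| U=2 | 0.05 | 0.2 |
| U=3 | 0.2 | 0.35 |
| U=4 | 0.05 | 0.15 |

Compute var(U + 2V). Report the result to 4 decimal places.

E[U] = 2.95,  E[V] = 4.1,  E[UV] = 12.05
var(U) = 9.15 − (2.95)² = 0.4475;  var(V) = 18.7 − (4.1)² = 1.89
Cov(U,V) = 12.05 − (2.95)(4.1) = -0.045
var(U + 2V) = (1)²·0.4475 + (2)²·1.89 + 2·(1)·(2)·-0.045 = 7.8275

7.8275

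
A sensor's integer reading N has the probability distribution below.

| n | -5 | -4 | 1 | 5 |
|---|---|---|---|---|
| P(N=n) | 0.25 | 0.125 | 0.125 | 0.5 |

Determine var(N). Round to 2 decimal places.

E[N] = (-5)(0.25) + (-4)(0.125) + (1)(0.125) + (5)(0.5) = 0.875
E[N²] = (-5)²(0.25) + (-4)²(0.125) + (1)²(0.125) + (5)²(0.5) = 20.875
var(N) = E[N²] − (E[N])² = 20.875 − (0.875)² = 20.109375

20.11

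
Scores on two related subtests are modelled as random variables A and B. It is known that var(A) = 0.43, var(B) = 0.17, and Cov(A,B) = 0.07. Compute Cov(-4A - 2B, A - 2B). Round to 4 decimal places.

-0.6200

Cov(-4A - 2B, A - 2B) = (-4)(1)var(A) + (-2)(-2)var(B) + [(-4)(-2) + (-2)(1)]Cov(A,B)
= -4·0.43 + 4·0.17 + 6·0.07 = -0.62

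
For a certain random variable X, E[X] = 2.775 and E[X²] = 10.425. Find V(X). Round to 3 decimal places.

V(X) = 10.425 − (2.775)² = 2.724375

2.724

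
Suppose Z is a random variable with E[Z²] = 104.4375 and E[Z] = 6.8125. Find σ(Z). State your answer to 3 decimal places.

var(Z) = 104.4375 − (6.8125)² = 58.02734375
σ(Z) = √58.02734375 ≈ 7.618

7.618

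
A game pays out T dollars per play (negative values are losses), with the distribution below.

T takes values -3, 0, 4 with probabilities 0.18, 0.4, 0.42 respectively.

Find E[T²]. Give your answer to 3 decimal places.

E[T²] = (-3)²(0.18) + (0)²(0.4) + (4)²(0.42) = 8.34

8.340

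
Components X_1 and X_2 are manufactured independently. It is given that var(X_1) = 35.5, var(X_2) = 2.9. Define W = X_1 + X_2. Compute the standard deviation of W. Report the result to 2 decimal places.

By independence, var(W) = (1)²var(X_1) + (1)²var(X_2)
= (1)²·35.5 + (1)²·2.9 = 38.4
σ(W) = √38.4 ≈ 6.20

6.20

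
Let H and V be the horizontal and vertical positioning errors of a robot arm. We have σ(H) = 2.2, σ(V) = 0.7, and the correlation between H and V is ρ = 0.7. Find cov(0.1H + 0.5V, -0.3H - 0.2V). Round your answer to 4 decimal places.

-0.3775

Var(H) = (2.2)² = 4.84;  Var(V) = (0.7)² = 0.49
cov(H,V) = ρ·σ(H)·σ(V) = 0.7·2.2·0.7 = 1.078
cov(0.1H + 0.5V, -0.3H - 0.2V) = (0.1)(-0.3)Var(H) + (0.5)(-0.2)Var(V) + [(0.1)(-0.2) + (0.5)(-0.3)]cov(H,V)
= -0.03·4.84 + -0.1·0.49 + -0.17·1.078 = -0.37746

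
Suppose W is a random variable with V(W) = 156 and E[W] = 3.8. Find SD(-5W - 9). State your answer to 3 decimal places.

V(-5W - 9) = (-5)²·156 = 3900
SD(-5W - 9) = √3900 ≈ 62.450

62.450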